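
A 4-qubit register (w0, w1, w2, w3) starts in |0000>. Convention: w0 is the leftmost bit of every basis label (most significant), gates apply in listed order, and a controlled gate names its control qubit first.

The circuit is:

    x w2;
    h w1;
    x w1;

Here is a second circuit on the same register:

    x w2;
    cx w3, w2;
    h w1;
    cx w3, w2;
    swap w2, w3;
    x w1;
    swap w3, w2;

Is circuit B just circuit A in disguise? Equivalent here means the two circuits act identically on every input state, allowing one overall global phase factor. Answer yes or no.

Yes — the two circuits implement the same unitary up to a global phase.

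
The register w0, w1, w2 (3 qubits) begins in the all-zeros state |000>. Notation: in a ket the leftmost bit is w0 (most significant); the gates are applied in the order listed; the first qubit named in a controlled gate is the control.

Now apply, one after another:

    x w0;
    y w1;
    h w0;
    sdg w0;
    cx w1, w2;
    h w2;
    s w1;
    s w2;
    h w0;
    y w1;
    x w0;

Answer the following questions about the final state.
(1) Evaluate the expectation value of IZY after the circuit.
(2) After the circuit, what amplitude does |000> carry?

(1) In the final state, IZY has expectation -1.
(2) The final state's coefficient on |000> equals sqrt(2)*(1 + I)/4.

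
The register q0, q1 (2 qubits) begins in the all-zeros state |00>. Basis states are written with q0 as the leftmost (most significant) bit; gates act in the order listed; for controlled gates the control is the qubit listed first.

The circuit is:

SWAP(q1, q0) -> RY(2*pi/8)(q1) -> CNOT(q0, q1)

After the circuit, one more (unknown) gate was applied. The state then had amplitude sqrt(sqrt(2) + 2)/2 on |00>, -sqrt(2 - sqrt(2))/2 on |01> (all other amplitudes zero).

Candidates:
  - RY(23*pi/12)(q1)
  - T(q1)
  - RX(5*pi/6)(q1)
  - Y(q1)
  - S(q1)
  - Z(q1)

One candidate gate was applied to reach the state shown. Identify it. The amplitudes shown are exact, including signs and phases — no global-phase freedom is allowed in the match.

The unique candidate consistent with the amplitudes is Z(q1).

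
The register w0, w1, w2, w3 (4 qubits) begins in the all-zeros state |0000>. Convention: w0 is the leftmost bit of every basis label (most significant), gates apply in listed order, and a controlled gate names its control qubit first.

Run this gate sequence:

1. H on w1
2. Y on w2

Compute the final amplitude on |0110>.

The final state's coefficient on |0110> equals sqrt(2)*I/2.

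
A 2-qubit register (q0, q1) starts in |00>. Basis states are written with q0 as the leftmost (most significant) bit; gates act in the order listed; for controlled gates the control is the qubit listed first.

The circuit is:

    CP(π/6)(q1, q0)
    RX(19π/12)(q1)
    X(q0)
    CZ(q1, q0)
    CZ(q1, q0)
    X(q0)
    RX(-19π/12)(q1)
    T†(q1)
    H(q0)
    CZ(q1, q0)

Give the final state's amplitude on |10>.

The amplitude on |10> is sqrt(2)/2. Key observation: gates 2-7 undo each other exactly, leaving only the rest of the circuit to track.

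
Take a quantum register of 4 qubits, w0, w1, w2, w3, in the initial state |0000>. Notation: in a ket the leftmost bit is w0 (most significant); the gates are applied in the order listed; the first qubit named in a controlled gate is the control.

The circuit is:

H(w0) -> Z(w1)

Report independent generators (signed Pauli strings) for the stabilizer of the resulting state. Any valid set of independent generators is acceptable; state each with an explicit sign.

The final state is stabilized by the group generated by +XIII, +IZII, +IIZI, +IIIZ; other independent generating sets are equally valid.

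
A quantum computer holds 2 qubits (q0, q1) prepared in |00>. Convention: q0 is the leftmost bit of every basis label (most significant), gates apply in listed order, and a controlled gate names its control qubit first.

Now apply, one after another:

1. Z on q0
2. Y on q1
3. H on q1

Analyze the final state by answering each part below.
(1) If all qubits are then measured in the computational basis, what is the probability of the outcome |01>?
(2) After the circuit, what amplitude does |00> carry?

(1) The probability of measuring |01> is 1/2.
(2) |00> carries amplitude sqrt(2)*I/2 in the final state.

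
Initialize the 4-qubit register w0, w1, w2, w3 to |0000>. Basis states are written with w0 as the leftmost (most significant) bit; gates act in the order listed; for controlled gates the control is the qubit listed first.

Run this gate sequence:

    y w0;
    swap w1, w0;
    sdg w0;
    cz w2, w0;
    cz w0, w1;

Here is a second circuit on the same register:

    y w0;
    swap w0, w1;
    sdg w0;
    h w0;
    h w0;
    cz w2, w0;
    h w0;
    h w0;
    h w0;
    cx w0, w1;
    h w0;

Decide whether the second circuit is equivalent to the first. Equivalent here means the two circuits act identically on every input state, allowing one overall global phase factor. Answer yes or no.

No: there is an input state on which the two circuits produce genuinely different outputs (not merely differing by a phase).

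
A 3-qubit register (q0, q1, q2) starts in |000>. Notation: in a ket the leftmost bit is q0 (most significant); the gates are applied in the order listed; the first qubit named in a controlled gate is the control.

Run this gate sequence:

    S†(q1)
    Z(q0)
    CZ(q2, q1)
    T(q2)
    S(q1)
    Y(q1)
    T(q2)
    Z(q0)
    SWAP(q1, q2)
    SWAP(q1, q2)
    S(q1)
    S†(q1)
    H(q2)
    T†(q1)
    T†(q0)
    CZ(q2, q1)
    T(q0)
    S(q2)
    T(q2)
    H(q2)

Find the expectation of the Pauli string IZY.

The observable IZY averages to -sqrt(2)/2.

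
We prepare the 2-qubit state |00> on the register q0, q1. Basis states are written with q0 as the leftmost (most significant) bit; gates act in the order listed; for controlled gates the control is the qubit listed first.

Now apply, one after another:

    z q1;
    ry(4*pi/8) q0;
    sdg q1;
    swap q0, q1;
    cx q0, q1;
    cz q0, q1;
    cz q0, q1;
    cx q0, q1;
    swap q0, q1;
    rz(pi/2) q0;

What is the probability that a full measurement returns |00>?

The probability of measuring |00> is 1/2. Key observation: gates 4-9 undo each other exactly, leaving only the rest of the circuit to track.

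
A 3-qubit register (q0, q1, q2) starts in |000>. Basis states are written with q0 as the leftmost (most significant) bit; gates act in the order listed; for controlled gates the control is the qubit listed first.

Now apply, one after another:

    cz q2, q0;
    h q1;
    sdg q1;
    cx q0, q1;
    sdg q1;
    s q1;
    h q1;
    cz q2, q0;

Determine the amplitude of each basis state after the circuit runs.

The final amplitudes are 1/2 - I/2 on |000>, 1/2 + I/2 on |010>, and 0 on every other basis state.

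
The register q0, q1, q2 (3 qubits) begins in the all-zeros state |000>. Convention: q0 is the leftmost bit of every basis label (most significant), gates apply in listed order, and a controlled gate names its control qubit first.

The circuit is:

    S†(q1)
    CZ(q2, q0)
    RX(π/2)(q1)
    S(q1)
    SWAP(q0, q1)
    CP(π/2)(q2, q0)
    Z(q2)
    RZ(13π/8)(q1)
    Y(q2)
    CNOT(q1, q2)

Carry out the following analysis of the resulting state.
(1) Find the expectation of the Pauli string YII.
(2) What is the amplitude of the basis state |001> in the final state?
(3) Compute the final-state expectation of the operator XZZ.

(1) The observable YII averages to 0.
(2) The amplitude on |001> is -sqrt(2)*exp(11*I*pi/16)/2.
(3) The observable XZZ averages to -1.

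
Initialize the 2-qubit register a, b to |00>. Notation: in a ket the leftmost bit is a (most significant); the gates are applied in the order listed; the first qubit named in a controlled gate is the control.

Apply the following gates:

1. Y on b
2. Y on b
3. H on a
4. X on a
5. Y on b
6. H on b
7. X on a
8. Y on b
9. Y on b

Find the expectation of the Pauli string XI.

The expectation value of XI is 1.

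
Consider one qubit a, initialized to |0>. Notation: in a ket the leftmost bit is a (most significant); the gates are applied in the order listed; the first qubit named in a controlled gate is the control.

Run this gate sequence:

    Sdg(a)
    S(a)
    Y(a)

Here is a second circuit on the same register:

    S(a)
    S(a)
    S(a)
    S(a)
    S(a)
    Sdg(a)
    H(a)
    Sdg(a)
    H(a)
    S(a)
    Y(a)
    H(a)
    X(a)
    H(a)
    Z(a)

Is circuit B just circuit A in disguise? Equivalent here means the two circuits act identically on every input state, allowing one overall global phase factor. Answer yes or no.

No: there is an input state on which the two circuits produce genuinely different outputs (not merely differing by a phase).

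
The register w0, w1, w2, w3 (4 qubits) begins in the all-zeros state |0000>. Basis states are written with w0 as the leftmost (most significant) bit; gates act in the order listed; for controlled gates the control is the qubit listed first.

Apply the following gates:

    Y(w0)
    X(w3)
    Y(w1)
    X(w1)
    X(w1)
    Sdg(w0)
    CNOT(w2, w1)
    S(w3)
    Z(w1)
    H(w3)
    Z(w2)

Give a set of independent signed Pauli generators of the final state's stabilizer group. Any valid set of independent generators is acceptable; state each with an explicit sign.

The final state is stabilized by the group generated by -IIIX, -ZIII, -IZII, +IIZI; other independent generating sets are equally valid.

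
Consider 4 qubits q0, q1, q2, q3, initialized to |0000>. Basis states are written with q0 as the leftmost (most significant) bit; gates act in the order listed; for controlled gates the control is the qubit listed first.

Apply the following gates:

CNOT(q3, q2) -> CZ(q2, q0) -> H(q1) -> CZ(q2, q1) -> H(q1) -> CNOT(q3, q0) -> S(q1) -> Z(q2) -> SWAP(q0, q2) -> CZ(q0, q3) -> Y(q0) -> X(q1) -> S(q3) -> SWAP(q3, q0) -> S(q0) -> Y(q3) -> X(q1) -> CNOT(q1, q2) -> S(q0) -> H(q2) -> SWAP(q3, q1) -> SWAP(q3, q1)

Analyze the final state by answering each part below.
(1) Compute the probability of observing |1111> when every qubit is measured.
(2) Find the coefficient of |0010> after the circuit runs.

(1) The probability of measuring |1111> is 0. Key observation: the block from step 21 through step 22 cancels to the identity and can be dropped.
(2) The final state's coefficient on |0010> equals sqrt(2)/2.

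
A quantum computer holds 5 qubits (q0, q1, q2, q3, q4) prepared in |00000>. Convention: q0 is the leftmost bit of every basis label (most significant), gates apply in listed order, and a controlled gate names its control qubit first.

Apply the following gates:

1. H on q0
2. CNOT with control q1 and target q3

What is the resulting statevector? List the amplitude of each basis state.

The resulting statevector has amplitude sqrt(2)/2 on |00000>, sqrt(2)/2 on |10000>, and 0 on every other basis state.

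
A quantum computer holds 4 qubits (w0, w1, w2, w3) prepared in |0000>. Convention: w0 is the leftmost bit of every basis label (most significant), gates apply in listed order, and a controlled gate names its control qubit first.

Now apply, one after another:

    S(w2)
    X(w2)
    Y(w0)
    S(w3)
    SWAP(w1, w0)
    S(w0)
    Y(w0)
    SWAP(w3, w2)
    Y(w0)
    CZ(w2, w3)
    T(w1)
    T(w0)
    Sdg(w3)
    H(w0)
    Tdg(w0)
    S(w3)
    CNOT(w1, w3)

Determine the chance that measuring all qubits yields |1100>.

A full measurement returns |1100> with probability 1/2.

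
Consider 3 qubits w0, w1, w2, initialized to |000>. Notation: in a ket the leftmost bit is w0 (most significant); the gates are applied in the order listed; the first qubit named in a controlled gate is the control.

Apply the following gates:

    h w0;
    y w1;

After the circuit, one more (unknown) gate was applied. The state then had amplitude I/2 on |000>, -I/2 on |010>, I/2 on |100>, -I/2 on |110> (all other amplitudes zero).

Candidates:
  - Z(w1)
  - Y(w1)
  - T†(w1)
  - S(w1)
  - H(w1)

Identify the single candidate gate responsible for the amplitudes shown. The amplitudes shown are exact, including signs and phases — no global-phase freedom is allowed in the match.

It was H(w1) that produced the state shown.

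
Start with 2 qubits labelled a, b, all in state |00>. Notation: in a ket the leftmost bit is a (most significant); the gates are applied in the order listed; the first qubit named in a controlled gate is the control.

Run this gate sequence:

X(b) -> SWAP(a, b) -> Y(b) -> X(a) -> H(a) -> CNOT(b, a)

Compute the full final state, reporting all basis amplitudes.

The resulting statevector has amplitude 0 on |00>, sqrt(2)*I/2 on |01>, 0 on |10>, sqrt(2)*I/2 on |11>.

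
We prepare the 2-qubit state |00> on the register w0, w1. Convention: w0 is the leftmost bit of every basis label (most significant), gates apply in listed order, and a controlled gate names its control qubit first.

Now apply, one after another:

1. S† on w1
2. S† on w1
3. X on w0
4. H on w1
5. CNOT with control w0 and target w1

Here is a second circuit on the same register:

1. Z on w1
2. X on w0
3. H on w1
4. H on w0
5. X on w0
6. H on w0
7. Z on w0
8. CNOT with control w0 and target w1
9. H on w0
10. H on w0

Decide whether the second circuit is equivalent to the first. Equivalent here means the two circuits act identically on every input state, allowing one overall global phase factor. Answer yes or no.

Yes: on every input state the two circuits agree up to one overall phase factor.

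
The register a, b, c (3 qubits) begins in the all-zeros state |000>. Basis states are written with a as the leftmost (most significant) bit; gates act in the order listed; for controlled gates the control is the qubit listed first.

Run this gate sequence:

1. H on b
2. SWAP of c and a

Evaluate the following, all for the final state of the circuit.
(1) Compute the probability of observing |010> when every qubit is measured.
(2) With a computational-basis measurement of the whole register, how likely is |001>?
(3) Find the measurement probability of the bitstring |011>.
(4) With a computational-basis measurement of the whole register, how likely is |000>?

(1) A full measurement returns |010> with probability 1/2.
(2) Outcome |001> occurs with probability 0.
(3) A full measurement returns |011> with probability 0.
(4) Outcome |000> occurs with probability 1/2.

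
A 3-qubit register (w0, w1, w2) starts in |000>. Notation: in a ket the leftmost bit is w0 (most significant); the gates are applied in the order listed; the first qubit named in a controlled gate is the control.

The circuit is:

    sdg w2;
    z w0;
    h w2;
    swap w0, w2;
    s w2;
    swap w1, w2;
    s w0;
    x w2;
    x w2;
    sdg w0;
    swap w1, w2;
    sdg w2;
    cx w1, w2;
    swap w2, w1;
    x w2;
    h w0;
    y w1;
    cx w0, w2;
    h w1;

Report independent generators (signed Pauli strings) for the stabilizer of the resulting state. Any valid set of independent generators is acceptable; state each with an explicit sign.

The final state is stabilized by the group generated by -IXI, +ZII, -IIZ; other independent generating sets are equally valid. Key observation: gates 5-12 undo each other exactly, leaving only the rest of the circuit to track.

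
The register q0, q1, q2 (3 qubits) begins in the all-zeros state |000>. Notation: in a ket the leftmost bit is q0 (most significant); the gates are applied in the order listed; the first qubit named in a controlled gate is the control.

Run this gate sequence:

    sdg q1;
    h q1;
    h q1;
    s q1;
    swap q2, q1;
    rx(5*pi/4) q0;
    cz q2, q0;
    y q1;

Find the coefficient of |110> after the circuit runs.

The final state's coefficient on |110> equals sqrt(sqrt(2) + 2)/2. Key observation: gates 1-4 undo each other exactly, leaving only the rest of the circuit to track.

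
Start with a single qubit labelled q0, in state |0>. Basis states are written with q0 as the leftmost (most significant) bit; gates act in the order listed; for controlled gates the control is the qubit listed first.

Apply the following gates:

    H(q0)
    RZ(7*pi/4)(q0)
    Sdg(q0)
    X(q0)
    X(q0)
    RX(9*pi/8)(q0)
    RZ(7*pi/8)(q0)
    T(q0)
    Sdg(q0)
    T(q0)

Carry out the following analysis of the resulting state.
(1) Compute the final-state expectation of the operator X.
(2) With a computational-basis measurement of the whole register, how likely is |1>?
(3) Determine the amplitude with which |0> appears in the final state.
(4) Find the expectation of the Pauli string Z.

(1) In the final state, X has expectation exp(-3*I*pi/8)*sin(7*pi/16)**2/2 - exp(7*I*pi/8)*cos(7*pi/16)**2/2 - exp(-7*I*pi/8)*cos(7*pi/16)**2/2 + exp(3*I*pi/8)*sin(7*pi/16)**2/2.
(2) Outcome |1> occurs with probability 1/2 - sqrt(4 - 2*sqrt(2))/8.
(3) |0> carries amplitude -sqrt(2)*exp(7*I*pi/16)*sin(7*pi/16)/2 - sqrt(2)*exp(11*I*pi/16)*cos(7*pi/16)/2 in the final state.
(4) In the final state, Z has expectation sqrt(4 - 2*sqrt(2))/4.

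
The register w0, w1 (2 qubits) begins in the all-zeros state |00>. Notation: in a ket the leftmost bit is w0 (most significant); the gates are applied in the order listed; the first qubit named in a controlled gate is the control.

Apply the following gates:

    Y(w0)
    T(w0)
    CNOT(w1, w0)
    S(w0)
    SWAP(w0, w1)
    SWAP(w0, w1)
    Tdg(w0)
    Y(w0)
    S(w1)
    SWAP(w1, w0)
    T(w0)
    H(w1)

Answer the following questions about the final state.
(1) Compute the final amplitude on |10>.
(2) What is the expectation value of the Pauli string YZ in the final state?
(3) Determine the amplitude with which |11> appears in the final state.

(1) |10> carries amplitude 0 in the final state. Key observation: steps 5-6 multiply out to the identity, so the circuit reduces to the remaining gates.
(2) In the final state, YZ has expectation 0.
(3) |11> carries amplitude 0 in the final state.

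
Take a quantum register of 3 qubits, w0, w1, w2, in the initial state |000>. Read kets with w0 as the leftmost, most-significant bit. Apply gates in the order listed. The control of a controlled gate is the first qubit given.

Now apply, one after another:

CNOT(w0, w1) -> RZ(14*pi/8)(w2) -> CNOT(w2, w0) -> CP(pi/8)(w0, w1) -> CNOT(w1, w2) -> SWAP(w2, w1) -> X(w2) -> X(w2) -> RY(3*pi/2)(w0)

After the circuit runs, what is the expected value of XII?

In the final state, XII has expectation -1.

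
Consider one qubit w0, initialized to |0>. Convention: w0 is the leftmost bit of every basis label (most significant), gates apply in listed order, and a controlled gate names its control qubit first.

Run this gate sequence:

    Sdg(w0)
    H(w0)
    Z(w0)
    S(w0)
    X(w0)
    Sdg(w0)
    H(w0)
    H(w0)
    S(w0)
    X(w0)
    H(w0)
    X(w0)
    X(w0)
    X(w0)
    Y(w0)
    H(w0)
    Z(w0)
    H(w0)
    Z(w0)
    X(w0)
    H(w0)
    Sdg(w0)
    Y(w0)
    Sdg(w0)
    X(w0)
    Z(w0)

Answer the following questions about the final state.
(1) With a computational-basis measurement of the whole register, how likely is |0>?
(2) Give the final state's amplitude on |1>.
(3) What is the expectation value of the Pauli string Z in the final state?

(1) The probability of measuring |0> is 1/2. Key observation: gates 13-14 undo each other exactly, leaving only the rest of the circuit to track.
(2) The amplitude on |1> is sqrt(2)/2.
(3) The observable Z averages to 0.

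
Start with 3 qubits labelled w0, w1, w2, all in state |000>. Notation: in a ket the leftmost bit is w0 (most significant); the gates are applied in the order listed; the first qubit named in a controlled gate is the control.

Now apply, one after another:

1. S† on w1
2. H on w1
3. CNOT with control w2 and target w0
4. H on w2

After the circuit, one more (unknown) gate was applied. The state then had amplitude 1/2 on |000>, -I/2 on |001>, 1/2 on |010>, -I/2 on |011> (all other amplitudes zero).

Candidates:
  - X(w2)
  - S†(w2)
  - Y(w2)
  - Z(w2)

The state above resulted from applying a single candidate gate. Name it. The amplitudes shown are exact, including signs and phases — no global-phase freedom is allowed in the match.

It was S†(w2) that produced the state shown.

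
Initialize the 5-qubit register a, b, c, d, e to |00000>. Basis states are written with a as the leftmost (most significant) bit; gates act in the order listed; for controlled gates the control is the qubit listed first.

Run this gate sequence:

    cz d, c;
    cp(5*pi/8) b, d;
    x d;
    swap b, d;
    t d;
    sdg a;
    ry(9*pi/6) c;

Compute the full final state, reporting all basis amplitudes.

The final amplitudes are -sqrt(2)/2 on |01000>, sqrt(2)/2 on |01100>, and 0 on every other basis state.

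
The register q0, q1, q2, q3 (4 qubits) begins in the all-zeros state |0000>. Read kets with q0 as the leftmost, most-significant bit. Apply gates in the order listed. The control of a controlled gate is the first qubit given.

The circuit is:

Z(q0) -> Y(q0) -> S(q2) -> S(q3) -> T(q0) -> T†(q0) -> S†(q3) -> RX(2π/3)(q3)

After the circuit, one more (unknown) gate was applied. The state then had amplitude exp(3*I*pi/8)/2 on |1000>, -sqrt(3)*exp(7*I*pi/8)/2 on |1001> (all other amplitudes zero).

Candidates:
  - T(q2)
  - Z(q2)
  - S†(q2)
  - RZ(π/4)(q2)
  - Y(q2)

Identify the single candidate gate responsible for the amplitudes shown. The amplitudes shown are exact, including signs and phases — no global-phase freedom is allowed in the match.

It was RZ(π/4)(q2) that produced the state shown. Key observation: gates 4-7 undo each other exactly, leaving only the rest of the circuit to track.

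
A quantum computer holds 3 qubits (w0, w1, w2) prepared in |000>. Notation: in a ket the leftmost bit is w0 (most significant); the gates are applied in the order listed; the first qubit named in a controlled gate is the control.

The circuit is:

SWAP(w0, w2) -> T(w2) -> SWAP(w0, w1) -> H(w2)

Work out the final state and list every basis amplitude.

After the circuit, the state carries amplitude sqrt(2)/2 on |000>, sqrt(2)/2 on |001>, and 0 on every other basis state.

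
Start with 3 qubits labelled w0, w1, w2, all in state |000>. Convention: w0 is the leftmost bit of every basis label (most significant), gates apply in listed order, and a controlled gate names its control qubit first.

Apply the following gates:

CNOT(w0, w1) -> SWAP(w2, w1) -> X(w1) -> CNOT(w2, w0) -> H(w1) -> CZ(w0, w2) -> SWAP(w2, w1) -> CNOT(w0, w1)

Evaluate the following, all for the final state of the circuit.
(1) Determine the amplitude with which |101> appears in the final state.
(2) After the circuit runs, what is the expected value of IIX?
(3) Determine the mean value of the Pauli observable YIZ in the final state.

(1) The final state's coefficient on |101> equals 0.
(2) In the final state, IIX has expectation -1.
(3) The expectation value of YIZ is 0.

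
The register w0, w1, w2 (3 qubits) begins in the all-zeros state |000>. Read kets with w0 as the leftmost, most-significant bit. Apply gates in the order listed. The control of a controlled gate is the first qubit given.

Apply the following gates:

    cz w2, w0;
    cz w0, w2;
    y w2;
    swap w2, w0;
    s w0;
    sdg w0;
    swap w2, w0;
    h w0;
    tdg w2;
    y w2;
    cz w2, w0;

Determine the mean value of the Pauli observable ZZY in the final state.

In the final state, ZZY has expectation 0.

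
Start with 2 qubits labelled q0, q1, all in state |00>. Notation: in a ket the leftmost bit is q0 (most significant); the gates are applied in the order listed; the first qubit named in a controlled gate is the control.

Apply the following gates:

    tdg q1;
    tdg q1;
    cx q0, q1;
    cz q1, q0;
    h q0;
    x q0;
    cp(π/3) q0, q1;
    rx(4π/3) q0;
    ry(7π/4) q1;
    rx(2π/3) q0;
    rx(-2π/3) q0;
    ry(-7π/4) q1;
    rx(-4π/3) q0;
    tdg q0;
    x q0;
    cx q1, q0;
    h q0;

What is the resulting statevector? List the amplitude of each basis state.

The resulting statevector has amplitude 1/2 - exp(3*I*pi/4)/2 on |00>, 0 on |01>, -1/2 - exp(3*I*pi/4)/2 on |10>, 0 on |11>. Key observation: gates 8-13 undo each other exactly, leaving only the rest of the circuit to track.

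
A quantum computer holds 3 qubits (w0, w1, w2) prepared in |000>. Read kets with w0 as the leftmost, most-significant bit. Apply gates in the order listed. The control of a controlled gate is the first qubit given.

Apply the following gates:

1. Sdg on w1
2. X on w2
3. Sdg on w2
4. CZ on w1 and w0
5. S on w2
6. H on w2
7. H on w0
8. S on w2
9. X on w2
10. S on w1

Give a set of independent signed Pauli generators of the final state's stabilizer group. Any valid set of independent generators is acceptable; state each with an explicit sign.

The stabilizer group can be generated by +XII, +IIY, +IZI, among other valid generating sets.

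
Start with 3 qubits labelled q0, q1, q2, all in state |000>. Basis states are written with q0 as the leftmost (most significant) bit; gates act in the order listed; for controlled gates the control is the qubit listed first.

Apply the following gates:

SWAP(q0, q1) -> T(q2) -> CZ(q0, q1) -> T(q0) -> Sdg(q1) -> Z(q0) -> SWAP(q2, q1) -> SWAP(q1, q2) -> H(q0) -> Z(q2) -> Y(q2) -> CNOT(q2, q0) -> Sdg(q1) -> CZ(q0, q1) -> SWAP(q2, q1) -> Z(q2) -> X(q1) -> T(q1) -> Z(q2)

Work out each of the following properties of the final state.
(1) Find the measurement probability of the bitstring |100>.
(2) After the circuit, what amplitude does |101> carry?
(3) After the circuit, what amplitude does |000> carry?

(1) A full measurement returns |100> with probability 1/2.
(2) |101> carries amplitude 0 in the final state.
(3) The amplitude on |000> is sqrt(2)*I/2.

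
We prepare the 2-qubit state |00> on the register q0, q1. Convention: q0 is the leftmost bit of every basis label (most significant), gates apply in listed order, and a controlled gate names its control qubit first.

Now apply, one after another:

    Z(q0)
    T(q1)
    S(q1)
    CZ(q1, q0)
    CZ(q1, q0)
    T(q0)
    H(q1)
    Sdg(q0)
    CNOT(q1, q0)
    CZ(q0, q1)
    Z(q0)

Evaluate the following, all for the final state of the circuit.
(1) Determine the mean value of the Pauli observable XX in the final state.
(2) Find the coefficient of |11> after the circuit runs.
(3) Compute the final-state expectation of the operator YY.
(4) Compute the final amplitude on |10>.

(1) In the final state, XX has expectation 1. Key observation: steps 4-5 multiply out to the identity, so the circuit reduces to the remaining gates.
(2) The final state's coefficient on |11> equals sqrt(2)/2.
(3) In the final state, YY has expectation -1.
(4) The final state's coefficient on |10> equals 0.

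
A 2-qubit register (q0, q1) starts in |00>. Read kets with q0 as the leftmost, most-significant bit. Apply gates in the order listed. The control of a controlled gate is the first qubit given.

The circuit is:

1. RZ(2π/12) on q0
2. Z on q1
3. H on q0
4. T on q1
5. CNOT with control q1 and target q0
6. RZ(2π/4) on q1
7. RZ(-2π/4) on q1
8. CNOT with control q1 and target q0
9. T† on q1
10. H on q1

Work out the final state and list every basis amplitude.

The final amplitudes are -exp(11*I*pi/12)/2 on |00>, -exp(11*I*pi/12)/2 on |01>, -exp(11*I*pi/12)/2 on |10>, -exp(11*I*pi/12)/2 on |11>. Key observation: the block from step 4 through step 9 cancels to the identity and can be dropped.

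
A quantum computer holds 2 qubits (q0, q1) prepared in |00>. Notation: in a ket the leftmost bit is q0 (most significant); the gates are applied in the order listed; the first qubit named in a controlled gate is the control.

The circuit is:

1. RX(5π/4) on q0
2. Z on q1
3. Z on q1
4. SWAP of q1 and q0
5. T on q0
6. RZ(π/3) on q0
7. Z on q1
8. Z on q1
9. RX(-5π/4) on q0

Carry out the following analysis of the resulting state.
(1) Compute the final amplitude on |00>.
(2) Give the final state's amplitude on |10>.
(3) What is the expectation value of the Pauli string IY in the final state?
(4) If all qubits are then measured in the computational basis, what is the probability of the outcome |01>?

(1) The amplitude on |00> is (-2 + sqrt(2))*exp(5*I*pi/6)/4.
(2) The final state's coefficient on |10> equals -sqrt(2)*exp(I*pi/3)/4.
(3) In the final state, IY has expectation sqrt(2)/2.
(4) Outcome |01> occurs with probability 1/8.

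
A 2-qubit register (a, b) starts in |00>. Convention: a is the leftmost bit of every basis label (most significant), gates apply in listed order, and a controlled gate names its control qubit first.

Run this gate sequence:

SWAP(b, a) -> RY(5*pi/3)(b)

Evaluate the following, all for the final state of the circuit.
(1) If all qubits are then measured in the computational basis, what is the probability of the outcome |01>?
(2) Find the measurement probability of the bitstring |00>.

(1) The probability of measuring |01> is 1/4.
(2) The probability of measuring |00> is 3/4.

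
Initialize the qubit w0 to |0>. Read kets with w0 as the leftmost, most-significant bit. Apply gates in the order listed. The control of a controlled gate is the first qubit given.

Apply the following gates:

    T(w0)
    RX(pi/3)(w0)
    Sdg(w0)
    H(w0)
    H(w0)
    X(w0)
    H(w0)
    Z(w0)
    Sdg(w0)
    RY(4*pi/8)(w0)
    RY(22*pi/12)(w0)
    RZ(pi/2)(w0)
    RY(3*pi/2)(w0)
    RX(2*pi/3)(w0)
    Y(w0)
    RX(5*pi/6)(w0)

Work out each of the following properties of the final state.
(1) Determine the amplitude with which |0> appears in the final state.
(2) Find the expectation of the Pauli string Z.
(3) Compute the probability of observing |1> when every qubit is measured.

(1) |0> carries amplitude (-sqrt(6) - sqrt(6)*I + 2*sqrt(2)*I)*exp(I*pi/4)/8 in the final state. Key observation: gates 5-8 undo each other exactly, leaving only the rest of the circuit to track.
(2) The observable Z averages to -sqrt(3)/4 - 3/8.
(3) A full measurement returns |1> with probability sqrt(3)/8 + 11/16.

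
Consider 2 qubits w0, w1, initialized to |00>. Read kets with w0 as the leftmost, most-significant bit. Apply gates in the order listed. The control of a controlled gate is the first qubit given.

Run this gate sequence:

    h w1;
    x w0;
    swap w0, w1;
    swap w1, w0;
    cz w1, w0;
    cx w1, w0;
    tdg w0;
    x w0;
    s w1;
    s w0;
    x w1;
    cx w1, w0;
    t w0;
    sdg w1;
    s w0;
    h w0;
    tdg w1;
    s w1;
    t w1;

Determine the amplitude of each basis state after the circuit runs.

The final amplitudes are exp(3*I*pi/4)/2 on |00>, I/2 on |01>, -exp(3*I*pi/4)/2 on |10>, -I/2 on |11>.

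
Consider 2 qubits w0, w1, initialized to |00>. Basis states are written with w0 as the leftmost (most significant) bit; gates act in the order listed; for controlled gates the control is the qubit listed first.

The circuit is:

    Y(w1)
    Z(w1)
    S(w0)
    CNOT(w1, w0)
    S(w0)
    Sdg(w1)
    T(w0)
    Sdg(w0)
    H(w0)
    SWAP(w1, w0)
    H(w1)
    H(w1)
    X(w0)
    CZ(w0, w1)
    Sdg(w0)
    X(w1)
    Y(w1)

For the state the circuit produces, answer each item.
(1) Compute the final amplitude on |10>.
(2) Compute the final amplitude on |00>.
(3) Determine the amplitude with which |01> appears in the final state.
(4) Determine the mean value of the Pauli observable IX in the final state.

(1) |10> carries amplitude 0 in the final state. Key observation: the block from step 11 through step 12 cancels to the identity and can be dropped.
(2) |00> carries amplitude sqrt(2)*exp(3*I*pi/4)/2 in the final state.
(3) The amplitude on |01> is sqrt(2)*exp(3*I*pi/4)/2.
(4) The expectation value of IX is 1.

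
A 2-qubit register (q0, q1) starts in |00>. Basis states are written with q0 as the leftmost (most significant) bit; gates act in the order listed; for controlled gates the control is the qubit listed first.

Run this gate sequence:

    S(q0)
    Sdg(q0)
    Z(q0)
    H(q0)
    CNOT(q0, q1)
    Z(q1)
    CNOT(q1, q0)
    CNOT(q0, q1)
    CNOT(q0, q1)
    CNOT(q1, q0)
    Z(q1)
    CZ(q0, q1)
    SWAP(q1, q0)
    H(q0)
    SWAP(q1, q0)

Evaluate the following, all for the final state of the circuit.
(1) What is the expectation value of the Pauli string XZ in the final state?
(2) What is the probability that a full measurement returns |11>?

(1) In the final state, XZ has expectation -1.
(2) Outcome |11> occurs with probability 1/4.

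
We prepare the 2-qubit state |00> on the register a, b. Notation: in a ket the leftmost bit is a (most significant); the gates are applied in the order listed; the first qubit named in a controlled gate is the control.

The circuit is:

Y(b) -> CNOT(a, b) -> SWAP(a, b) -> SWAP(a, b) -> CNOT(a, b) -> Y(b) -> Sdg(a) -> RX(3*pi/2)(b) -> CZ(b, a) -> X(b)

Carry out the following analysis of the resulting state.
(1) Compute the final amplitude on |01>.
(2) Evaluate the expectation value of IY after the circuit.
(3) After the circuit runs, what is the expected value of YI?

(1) The amplitude on |01> is -sqrt(2)/2. Key observation: steps 1-6 multiply out to the identity, so the circuit reduces to the remaining gates.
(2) In the final state, IY has expectation -1.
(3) In the final state, YI has expectation 0.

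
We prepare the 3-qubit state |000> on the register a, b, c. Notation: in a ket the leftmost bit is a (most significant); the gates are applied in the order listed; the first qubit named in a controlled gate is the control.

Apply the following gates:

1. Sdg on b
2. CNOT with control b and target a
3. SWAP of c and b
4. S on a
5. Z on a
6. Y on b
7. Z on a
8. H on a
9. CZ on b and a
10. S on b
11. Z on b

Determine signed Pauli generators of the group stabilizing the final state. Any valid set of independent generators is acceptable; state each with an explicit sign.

One valid set of independent stabilizer generators is -XII, -IZI, +IIZ (any independent generating set of the same group is equally correct).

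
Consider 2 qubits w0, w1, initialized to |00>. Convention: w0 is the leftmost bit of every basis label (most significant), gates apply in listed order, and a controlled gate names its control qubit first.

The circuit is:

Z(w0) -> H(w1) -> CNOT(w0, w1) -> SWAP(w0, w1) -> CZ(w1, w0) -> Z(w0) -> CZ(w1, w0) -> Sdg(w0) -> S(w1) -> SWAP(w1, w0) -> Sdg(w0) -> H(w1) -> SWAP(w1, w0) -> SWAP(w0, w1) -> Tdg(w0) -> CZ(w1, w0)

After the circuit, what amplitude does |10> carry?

The final state's coefficient on |10> equals 0.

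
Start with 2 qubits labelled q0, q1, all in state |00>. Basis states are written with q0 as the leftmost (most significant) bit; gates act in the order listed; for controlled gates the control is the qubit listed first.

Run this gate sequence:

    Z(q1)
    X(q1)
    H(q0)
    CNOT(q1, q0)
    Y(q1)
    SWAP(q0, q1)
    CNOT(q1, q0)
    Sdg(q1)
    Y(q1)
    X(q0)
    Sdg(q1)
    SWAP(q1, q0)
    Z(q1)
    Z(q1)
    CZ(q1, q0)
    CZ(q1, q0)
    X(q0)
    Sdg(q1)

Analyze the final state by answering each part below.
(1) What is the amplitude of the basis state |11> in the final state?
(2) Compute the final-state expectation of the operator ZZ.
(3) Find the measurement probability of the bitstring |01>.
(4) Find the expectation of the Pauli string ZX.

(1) The final state's coefficient on |11> equals 0.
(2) The observable ZZ averages to -1.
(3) A full measurement returns |01> with probability 1/2.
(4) In the final state, ZX has expectation 0.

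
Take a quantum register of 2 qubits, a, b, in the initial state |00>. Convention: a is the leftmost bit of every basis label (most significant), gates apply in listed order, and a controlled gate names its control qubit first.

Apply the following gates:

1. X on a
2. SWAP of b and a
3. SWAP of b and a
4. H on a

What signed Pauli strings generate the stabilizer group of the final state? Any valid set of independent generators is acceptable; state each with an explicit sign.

The stabilizer group can be generated by -XI, +IZ, among other valid generating sets.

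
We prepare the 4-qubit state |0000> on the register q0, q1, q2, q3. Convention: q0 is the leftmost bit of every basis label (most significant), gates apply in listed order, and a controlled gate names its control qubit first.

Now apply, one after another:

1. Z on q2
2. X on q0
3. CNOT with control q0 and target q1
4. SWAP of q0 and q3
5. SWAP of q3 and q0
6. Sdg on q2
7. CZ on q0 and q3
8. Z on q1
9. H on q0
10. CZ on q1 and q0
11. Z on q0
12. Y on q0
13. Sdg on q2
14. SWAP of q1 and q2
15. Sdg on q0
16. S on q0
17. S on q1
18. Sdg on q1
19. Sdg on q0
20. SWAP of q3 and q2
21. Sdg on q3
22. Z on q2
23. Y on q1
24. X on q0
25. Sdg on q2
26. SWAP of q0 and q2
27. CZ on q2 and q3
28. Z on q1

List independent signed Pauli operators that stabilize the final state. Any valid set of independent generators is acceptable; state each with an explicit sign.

One valid set of independent stabilizer generators is -IIYI, +ZIII, -IZII, -IIIZ (any independent generating set of the same group is equally correct). Key observation: the block from step 17 through step 18 cancels to the identity and can be dropped.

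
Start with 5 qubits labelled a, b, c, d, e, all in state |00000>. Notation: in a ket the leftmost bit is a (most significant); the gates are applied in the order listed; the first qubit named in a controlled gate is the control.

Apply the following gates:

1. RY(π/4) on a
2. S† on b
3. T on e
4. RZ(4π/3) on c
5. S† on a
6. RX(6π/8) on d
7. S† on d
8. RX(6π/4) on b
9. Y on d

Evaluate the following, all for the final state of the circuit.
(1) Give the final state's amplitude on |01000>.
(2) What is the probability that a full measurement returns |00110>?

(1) The amplitude on |01000> is (-sqrt(2) - 1)*exp(I*pi/3)/4.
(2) The probability of measuring |00110> is 0.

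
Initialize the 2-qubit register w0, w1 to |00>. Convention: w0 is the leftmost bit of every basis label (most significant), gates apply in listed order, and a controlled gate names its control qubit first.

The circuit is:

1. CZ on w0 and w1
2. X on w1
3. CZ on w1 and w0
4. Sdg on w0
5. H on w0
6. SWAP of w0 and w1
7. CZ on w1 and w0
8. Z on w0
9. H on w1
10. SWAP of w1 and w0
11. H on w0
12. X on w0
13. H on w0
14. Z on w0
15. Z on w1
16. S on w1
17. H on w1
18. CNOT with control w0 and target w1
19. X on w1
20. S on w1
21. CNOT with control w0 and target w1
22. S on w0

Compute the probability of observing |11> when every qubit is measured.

A full measurement returns |11> with probability 1/2. Key observation: steps 11-14 multiply out to the identity, so the circuit reduces to the remaining gates.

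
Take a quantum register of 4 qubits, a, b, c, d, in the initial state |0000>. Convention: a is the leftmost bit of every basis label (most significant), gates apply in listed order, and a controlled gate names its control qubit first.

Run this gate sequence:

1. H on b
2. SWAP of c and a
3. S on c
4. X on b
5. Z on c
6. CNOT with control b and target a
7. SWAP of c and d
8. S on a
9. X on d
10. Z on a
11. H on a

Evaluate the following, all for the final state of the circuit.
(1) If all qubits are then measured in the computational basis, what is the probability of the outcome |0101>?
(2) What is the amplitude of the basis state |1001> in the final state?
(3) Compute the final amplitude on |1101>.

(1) The probability of measuring |0101> is 1/4.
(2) The final state's coefficient on |1001> equals 1/2.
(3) |1101> carries amplitude I/2 in the final state.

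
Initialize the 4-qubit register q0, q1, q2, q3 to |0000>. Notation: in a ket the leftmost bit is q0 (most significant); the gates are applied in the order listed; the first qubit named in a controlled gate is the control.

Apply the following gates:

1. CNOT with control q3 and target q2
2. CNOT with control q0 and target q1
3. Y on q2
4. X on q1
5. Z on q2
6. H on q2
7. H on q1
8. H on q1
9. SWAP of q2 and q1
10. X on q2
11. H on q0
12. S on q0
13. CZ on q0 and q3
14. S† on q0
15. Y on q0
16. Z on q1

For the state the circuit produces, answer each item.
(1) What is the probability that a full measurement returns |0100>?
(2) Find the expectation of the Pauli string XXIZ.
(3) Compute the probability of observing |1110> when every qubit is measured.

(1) A full measurement returns |0100> with probability 1/4.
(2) The expectation value of XXIZ is -1.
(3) Outcome |1110> occurs with probability 0.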